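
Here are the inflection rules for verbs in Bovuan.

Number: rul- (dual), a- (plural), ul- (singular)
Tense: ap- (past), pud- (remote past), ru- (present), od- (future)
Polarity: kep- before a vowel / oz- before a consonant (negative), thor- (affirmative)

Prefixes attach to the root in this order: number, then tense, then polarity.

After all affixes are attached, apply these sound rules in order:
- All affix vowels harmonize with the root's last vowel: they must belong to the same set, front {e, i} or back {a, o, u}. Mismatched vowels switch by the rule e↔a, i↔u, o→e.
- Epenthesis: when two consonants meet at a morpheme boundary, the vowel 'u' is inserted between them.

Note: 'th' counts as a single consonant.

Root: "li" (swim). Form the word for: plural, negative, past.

kepepeli

Attach number plural a- → ali.
Attach tense past ap- → apali.
Attach polarity negative kep- (before vowel 'a') → kepapali.
Apply vowel harmony: kepapali → kepepeli.
Epenthesis: no change.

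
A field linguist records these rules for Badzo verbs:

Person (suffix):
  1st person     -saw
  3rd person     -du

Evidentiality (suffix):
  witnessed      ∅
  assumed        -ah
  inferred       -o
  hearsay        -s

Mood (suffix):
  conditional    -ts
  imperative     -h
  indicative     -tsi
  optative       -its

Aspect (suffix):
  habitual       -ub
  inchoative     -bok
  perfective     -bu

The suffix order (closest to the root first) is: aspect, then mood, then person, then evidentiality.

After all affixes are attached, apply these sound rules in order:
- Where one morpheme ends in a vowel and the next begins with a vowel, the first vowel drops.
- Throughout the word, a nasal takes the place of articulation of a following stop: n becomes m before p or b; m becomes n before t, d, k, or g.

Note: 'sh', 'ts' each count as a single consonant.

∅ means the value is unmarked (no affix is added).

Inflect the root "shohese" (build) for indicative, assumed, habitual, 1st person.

Attach aspect habitual -ub → shoheseub.
Attach mood indicative -tsi → shoheseubtsi.
Attach person 1st person -saw → shoheseubtsisaw.
Attach evidentiality assumed -ah → shoheseubtsisawah.
Apply vowel deletion: shoheseubtsisawah → shohesubtsisawah.
Nasal assimilation: no change.

shohesubtsisawah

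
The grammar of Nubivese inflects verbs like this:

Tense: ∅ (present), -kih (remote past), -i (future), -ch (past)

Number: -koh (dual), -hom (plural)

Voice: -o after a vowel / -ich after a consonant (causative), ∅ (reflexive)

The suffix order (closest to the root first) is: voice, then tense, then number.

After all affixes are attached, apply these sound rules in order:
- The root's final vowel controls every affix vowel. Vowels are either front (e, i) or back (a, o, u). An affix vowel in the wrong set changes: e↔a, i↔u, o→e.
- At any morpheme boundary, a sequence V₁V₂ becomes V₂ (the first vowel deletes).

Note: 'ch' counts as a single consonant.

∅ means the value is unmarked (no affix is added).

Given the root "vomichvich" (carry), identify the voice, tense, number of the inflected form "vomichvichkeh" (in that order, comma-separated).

Segment: vomichvich-koh.
voice: ∅ → reflexive.
tense: ∅ → present.
number: -koh → dual.

reflexive, present, dual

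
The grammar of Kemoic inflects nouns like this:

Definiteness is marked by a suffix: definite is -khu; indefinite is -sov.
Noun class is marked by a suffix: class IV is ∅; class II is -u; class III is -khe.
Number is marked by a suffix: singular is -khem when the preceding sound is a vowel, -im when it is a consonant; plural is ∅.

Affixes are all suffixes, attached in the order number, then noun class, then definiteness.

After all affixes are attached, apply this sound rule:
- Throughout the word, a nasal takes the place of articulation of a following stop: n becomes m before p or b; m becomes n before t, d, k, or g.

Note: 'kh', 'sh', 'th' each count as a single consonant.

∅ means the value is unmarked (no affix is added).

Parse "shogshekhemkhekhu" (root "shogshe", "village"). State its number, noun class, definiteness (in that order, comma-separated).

singular, class III, definite

Segment: shogshe-khem-khe-khu.
number: -khem/im → singular.
noun class: -khe → class III.
definiteness: -khu → definite.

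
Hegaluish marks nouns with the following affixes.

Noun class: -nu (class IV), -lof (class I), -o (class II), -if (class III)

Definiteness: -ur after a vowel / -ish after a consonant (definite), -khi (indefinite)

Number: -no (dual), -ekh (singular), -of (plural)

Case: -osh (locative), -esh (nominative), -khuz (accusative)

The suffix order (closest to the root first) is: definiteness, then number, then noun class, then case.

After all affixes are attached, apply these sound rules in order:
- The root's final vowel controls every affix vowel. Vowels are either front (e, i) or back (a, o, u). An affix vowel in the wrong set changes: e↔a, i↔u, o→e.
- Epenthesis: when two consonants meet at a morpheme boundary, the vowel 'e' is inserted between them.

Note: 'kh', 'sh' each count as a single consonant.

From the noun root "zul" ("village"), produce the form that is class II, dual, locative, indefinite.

zulekhunooosh

Attach definiteness indefinite -khi → zulkhi.
Attach number dual -no → zulkhino.
Attach noun class class II -o → zulkhinoo.
Attach case locative -osh → zulkhinooosh.
Apply vowel harmony: zulkhinooosh → zulkhunooosh.
Apply epenthesis: zulkhunooosh → zulekhunooosh.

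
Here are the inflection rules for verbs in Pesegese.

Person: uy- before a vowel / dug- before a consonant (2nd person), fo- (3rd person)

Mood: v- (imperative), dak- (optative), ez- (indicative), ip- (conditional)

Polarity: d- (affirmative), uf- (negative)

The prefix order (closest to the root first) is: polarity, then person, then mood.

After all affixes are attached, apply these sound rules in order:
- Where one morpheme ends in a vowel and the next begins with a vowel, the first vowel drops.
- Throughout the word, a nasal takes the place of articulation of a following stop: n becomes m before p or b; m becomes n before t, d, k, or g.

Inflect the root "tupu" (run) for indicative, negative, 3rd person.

ezfuftupu

Attach polarity negative uf- → uftupu.
Attach person 3rd person fo- → fouftupu.
Attach mood indicative ez- → ezfouftupu.
Apply vowel deletion: ezfouftupu → ezfuftupu.
Nasal assimilation: no change.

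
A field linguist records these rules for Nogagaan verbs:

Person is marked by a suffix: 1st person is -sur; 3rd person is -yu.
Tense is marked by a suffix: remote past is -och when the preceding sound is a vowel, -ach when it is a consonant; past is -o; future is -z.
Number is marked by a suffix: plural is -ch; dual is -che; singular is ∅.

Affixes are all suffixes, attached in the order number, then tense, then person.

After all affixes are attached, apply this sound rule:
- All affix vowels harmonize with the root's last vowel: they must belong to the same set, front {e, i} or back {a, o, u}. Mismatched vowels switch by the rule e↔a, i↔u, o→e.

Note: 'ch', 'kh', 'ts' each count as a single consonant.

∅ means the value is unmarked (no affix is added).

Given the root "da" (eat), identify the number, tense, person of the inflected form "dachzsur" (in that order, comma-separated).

plural, future, 1st person

Segment: da-ch-z-sur.
number: -ch → plural.
tense: -z → future.
person: -sur → 1st person.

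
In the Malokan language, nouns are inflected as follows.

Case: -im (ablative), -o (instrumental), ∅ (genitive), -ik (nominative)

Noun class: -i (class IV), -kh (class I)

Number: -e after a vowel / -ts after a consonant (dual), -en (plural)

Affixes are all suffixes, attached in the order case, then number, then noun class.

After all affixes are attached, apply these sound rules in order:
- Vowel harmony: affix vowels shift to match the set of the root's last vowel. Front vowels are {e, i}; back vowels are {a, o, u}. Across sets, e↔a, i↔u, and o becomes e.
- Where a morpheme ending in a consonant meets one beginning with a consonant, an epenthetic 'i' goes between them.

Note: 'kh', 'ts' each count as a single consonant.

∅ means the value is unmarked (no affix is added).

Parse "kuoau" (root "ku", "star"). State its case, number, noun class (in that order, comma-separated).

instrumental, dual, class IV

Segment: ku-o-e-i.
case: -o → instrumental.
number: -e/ts → dual.
noun class: -i → class IV.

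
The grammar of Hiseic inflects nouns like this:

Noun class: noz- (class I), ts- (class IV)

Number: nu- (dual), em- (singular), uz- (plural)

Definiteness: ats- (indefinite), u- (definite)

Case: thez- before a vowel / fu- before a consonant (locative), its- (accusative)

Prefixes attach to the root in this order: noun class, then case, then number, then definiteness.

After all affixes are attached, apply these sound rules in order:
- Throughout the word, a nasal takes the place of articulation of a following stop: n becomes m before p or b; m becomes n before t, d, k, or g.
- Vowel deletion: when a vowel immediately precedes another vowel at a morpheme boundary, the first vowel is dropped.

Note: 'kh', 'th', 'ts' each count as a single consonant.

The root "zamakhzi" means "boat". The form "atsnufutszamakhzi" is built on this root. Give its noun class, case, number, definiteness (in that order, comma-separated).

class IV, locative, dual, indefinite

Segment: ats-nu-fu-ts-zamakhzi.
noun class: ts- → class IV.
case: thez/fu- → locative.
number: nu- → dual.
definiteness: ats- → indefinite.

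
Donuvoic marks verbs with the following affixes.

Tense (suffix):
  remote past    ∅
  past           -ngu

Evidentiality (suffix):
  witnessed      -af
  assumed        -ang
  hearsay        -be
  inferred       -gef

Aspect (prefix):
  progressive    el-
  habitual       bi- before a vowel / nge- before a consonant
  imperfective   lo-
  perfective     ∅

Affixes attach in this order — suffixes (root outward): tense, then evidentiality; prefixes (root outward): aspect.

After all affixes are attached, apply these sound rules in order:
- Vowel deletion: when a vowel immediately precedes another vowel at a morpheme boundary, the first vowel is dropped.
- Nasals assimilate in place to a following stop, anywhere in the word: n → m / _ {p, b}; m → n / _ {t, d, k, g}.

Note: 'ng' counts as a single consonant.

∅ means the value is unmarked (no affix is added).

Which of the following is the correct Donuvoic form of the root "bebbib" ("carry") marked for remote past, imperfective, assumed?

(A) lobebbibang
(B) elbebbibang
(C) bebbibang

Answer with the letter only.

tense = remote past: zero marking, form stays bebbib.
Attach aspect imperfective lo- → lobebbib.
Attach evidentiality assumed -ang → lobebbibang.
Vowel deletion: no change.
Nasal assimilation: no change.
So the correct form is lobebbibang, option (A).
(B) elbebbibang is wrong: it uses progressive instead of imperfective for aspect.
(C) bebbibang is wrong: it uses perfective instead of imperfective for aspect.

A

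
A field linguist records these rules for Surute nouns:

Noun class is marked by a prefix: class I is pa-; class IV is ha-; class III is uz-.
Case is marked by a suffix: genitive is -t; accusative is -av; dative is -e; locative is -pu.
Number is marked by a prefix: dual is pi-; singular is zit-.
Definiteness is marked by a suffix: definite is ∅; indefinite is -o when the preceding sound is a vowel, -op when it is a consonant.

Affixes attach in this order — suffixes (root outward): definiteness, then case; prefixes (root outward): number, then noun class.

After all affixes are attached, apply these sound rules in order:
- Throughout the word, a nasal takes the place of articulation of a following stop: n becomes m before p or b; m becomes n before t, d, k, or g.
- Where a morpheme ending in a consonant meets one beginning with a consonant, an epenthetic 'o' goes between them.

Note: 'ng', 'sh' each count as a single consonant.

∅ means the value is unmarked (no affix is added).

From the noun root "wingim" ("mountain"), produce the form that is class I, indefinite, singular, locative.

pazitowingimopopu

Attach definiteness indefinite -op (after consonant 'm') → wingimop.
Attach number singular zit- → zitwingimop.
Attach case locative -pu → zitwingimoppu.
Attach noun class class I pa- → pazitwingimoppu.
Nasal assimilation: no change.
Apply epenthesis: pazitwingimoppu → pazitowingimopopu.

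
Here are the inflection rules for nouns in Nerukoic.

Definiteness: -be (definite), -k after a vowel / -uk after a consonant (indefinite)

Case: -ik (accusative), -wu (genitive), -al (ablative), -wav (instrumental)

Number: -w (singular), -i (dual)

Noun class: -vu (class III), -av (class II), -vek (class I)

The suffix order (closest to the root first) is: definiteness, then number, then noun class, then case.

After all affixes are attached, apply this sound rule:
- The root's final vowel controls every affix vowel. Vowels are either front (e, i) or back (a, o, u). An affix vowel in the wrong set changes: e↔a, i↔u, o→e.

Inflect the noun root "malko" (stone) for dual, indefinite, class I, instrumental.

Attach definiteness indefinite -k (after vowel 'o') → malkok.
Attach number dual -i → malkoki.
Attach noun class class I -vek → malkokivek.
Attach case instrumental -wav → malkokivekwav.
Apply vowel harmony: malkokivekwav → malkokuvakwav.

malkokuvakwav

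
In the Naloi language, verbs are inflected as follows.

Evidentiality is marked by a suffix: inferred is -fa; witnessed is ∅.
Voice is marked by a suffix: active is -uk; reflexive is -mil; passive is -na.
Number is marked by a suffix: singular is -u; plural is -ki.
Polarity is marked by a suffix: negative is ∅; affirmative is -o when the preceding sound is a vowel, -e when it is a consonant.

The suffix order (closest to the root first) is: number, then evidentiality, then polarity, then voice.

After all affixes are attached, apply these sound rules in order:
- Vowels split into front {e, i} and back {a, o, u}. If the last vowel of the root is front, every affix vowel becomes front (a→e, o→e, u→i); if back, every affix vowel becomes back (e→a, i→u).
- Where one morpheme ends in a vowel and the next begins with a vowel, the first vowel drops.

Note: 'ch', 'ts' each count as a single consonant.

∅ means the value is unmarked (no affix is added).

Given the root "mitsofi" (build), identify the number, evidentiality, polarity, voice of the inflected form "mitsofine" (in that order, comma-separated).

singular, witnessed, negative, passive

Segment: mitsofi-u-na.
number: -u → singular.
evidentiality: ∅ → witnessed.
polarity: ∅ → negative.
voice: -na → passive.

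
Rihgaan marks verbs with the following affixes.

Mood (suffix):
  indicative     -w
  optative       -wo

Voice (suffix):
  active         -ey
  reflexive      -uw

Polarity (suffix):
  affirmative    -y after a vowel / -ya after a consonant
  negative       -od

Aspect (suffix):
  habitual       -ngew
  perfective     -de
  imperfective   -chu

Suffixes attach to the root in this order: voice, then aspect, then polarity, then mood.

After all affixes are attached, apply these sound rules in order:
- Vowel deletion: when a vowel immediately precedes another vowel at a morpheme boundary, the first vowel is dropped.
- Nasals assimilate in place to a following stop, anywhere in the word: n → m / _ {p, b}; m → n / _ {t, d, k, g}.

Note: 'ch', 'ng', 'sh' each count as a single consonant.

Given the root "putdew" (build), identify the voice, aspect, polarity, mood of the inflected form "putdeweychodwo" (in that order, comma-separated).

Segment: putdew-ey-chu-od-wo.
voice: -ey → active.
aspect: -chu → imperfective.
polarity: -od → negative.
mood: -wo → optative.

active, imperfective, negative, optative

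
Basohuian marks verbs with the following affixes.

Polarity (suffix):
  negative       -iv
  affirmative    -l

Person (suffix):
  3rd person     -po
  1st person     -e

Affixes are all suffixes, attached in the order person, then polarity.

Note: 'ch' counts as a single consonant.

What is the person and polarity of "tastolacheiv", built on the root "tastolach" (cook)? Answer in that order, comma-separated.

1st person, negative

Segment: tastolach-e-iv.
person: -e → 1st person.
polarity: -iv → negative.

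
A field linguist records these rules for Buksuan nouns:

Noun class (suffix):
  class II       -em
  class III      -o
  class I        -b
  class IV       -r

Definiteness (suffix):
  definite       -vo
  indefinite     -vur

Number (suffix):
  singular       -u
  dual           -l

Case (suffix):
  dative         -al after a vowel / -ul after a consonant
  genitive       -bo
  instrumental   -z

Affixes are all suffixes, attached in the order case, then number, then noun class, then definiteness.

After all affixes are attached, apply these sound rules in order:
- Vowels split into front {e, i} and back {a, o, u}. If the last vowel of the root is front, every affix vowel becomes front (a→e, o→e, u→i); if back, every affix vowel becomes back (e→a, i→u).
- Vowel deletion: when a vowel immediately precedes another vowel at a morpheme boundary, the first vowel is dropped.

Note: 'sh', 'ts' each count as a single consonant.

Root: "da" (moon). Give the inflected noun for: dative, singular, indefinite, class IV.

dalurvur

Attach case dative -al (after vowel 'a') → daal.
Attach number singular -u → daalu.
Attach noun class class IV -r → daalur.
Attach definiteness indefinite -vur → daalurvur.
Vowel harmony: no change.
Apply vowel deletion: daalurvur → dalurvur.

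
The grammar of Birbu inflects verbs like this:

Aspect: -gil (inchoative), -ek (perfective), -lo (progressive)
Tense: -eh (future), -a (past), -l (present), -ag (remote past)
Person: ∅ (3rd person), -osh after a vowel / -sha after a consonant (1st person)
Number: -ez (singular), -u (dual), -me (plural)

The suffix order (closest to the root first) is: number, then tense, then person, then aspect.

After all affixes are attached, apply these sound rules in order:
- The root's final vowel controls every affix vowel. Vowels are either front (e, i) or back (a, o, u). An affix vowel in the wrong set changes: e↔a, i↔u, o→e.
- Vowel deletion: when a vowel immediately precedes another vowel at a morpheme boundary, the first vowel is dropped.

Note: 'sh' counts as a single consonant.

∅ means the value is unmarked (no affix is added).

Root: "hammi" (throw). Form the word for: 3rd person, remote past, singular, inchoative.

Attach number singular -ez → hammiez.
Attach tense remote past -ag → hammiezag.
person = 3rd person: zero marking, form stays hammiezag.
Attach aspect inchoative -gil → hammiezaggil.
Apply vowel harmony: hammiezaggil → hammiezeggil.
Apply vowel deletion: hammiezeggil → hammezeggil.

hammezeggil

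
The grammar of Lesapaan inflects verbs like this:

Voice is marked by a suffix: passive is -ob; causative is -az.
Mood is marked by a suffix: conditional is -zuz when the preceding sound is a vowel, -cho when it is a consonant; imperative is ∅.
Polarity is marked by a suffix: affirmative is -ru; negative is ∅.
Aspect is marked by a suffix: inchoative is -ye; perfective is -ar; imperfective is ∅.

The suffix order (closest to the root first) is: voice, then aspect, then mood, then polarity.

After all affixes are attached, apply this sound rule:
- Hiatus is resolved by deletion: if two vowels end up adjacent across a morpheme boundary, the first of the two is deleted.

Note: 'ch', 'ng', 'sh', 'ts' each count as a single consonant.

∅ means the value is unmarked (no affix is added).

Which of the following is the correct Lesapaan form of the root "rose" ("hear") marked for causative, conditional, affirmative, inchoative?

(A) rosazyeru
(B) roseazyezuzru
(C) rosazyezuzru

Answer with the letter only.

C

Attach voice causative -az → roseaz.
Attach aspect inchoative -ye → roseazye.
Attach mood conditional -zuz (after vowel 'e') → roseazyezuz.
Attach polarity affirmative -ru → roseazyezuzru.
Apply vowel deletion: roseazyezuzru → rosazyezuzru.
So the correct form is rosazyezuzru, option (C).
(B) roseazyezuzru is wrong: it fails to apply the sound rule(s).
(A) rosazyeru is wrong: it uses imperative instead of conditional for mood.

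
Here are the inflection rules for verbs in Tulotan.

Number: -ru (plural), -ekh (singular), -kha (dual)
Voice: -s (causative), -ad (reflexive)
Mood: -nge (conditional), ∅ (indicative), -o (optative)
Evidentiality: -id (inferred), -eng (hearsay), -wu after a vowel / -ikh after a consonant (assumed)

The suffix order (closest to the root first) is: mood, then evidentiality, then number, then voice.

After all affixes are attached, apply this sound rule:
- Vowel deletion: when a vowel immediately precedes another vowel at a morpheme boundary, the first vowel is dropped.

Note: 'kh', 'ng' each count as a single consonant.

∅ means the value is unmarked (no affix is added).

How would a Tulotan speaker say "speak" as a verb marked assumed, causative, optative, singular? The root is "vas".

vasowekhs

Attach mood optative -o → vaso.
Attach evidentiality assumed -wu (after vowel 'o') → vasowu.
Attach number singular -ekh → vasowuekh.
Attach voice causative -s → vasowuekhs.
Apply vowel deletion: vasowuekhs → vasowekhs.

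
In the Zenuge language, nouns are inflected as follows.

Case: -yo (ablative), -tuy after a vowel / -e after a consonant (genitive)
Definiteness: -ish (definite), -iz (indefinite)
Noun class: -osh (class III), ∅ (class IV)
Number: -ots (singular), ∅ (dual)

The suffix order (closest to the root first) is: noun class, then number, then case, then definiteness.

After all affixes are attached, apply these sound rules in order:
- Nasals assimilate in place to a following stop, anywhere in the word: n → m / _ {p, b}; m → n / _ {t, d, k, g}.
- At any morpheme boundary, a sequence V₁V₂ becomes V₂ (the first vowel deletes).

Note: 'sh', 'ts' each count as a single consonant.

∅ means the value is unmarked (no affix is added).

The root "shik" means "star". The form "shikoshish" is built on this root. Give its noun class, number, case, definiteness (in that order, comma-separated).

class III, dual, genitive, definite

Segment: shik-osh-e-ish.
noun class: -osh → class III.
number: ∅ → dual.
case: -tuy/e → genitive.
definiteness: -ish → definite.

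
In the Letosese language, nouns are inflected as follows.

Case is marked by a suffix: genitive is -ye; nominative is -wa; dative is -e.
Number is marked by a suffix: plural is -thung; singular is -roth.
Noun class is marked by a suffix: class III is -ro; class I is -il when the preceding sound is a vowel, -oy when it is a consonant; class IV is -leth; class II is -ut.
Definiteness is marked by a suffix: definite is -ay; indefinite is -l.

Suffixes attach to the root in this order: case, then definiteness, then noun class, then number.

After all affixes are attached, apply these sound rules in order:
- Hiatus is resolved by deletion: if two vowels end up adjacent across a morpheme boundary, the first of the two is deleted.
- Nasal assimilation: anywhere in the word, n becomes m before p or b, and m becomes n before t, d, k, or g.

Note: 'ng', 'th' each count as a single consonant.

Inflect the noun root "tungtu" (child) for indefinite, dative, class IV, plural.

tungtelleththung

Attach case dative -e → tungtue.
Attach definiteness indefinite -l → tungtuel.
Attach noun class class IV -leth → tungtuelleth.
Attach number plural -thung → tungtuelleththung.
Apply vowel deletion: tungtuelleththung → tungtelleththung.
Nasal assimilation: no change.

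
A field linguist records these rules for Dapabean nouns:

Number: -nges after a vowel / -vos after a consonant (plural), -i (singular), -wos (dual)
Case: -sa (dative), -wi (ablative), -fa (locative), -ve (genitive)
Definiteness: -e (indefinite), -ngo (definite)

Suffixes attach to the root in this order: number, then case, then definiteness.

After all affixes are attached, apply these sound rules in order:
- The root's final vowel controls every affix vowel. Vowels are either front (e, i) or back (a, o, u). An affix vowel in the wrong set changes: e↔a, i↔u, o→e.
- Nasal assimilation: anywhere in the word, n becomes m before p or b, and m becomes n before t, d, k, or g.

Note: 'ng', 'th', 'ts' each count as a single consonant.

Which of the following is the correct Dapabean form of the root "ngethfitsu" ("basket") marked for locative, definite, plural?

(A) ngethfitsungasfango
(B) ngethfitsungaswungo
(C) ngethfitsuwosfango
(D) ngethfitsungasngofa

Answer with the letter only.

Attach number plural -nges (after vowel 'u') → ngethfitsunges.
Attach case locative -fa → ngethfitsungesfa.
Attach definiteness definite -ngo → ngethfitsungesfango.
Apply vowel harmony: ngethfitsungesfango → ngethfitsungasfango.
Nasal assimilation: no change.
So the correct form is ngethfitsungasfango, option (A).
(B) ngethfitsungaswungo is wrong: it uses ablative instead of locative for case.
(D) ngethfitsungasngofa is wrong: it has the affixes in the wrong order.
(C) ngethfitsuwosfango is wrong: it uses dual instead of plural for number.

A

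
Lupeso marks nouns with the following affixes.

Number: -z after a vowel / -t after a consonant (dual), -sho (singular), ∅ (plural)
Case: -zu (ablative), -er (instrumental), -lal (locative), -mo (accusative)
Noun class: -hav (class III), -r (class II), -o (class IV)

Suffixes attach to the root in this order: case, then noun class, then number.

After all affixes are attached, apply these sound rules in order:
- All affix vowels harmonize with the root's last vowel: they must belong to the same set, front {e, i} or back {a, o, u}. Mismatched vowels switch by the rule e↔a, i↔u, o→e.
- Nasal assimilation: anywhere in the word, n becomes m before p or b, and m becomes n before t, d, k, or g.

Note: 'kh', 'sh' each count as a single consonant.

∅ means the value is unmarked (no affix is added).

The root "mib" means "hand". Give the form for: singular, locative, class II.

Attach case locative -lal → miblal.
Attach noun class class II -r → miblalr.
Attach number singular -sho → miblalrsho.
Apply vowel harmony: miblalrsho → miblelrshe.
Nasal assimilation: no change.

miblelrshe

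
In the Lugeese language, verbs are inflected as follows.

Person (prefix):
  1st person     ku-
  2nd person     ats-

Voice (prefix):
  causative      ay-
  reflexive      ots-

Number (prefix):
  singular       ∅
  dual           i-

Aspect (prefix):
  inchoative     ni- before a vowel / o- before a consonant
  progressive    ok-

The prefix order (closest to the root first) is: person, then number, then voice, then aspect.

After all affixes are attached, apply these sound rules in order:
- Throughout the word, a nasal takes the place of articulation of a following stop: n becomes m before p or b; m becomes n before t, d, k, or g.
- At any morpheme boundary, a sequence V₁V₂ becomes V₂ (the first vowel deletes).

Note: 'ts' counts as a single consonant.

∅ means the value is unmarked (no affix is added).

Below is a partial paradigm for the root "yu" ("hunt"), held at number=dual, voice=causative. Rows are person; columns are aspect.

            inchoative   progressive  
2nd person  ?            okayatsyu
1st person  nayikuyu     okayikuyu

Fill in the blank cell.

nayatsyu

Attach person 2nd person ats- → atsyu.
Attach number dual i- → iatsyu.
Attach voice causative ay- → ayiatsyu.
Attach aspect inchoative ni- (before vowel 'a') → niayiatsyu.
Nasal assimilation: no change.
Apply vowel deletion: niayiatsyu → nayatsyu.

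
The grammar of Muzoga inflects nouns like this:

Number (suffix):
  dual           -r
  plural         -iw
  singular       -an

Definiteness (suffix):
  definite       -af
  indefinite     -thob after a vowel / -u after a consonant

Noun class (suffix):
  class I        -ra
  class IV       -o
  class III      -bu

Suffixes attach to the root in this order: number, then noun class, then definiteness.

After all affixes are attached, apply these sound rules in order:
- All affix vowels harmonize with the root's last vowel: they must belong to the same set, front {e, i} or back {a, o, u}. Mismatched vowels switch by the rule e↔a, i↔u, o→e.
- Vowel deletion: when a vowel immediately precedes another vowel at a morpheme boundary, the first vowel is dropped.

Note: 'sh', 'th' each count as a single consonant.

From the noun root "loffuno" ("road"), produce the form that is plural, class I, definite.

Attach number plural -iw → loffunoiw.
Attach noun class class I -ra → loffunoiwra.
Attach definiteness definite -af → loffunoiwraaf.
Apply vowel harmony: loffunoiwraaf → loffunouwraaf.
Apply vowel deletion: loffunouwraaf → loffunuwraf.

loffunuwraf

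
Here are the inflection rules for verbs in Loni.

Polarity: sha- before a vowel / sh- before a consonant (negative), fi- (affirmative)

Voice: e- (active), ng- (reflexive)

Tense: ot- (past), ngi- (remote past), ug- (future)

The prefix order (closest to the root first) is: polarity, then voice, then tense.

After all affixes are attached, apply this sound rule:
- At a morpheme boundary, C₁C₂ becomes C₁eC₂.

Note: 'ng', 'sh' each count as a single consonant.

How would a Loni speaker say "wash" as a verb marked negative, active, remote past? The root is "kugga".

Attach polarity negative sh- (before consonant 'k') → shkugga.
Attach voice active e- → eshkugga.
Attach tense remote past ngi- → ngieshkugga.
Apply epenthesis: ngieshkugga → ngieshekugga.

ngieshekugga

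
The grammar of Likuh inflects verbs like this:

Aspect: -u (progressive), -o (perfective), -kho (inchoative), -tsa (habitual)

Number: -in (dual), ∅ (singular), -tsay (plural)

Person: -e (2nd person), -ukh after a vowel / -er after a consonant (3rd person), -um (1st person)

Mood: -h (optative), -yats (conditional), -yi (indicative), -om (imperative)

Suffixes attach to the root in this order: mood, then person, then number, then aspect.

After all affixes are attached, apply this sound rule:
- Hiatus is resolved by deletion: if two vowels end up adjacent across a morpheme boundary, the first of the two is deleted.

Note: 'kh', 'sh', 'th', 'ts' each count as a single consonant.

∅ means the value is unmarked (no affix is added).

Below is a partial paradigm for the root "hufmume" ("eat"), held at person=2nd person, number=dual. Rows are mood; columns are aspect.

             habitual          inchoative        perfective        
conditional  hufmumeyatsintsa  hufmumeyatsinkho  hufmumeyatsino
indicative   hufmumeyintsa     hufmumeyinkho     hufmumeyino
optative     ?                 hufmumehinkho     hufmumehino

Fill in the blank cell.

Attach mood optative -h → hufmumeh.
Attach person 2nd person -e → hufmumehe.
Attach number dual -in → hufmumehein.
Attach aspect habitual -tsa → hufmumeheintsa.
Apply vowel deletion: hufmumeheintsa → hufmumehintsa.

hufmumehintsa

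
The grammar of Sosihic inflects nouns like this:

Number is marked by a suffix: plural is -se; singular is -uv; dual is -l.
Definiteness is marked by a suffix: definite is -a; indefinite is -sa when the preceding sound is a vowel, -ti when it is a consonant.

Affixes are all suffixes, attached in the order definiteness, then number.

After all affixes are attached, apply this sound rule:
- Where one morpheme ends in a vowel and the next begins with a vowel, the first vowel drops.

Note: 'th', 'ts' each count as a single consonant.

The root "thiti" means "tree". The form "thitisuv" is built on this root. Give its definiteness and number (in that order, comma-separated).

Segment: thiti-sa-uv.
definiteness: -sa/ti → indefinite.
number: -uv → singular.

indefinite, singular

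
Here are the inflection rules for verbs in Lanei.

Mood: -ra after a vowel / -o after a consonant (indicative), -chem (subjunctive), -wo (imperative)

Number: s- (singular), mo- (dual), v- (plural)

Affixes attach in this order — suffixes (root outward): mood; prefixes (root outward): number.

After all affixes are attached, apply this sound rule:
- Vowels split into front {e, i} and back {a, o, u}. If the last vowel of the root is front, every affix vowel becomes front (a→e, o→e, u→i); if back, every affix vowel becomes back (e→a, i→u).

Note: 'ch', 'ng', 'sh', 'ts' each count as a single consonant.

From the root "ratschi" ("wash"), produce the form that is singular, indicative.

Attach mood indicative -ra (after vowel 'i') → ratschira.
Attach number singular s- → sratschira.
Apply vowel harmony: sratschira → sratschire.

sratschire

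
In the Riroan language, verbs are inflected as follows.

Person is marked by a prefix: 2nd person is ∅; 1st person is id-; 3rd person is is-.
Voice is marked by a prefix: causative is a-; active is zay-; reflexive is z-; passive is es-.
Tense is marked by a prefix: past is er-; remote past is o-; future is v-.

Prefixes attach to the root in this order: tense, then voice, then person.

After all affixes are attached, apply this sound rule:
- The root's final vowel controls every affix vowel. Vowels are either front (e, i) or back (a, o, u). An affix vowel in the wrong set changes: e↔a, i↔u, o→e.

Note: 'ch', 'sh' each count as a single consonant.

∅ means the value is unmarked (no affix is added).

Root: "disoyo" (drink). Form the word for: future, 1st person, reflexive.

Attach tense future v- → vdisoyo.
Attach voice reflexive z- → zvdisoyo.
Attach person 1st person id- → idzvdisoyo.
Apply vowel harmony: idzvdisoyo → udzvdisoyo.

udzvdisoyo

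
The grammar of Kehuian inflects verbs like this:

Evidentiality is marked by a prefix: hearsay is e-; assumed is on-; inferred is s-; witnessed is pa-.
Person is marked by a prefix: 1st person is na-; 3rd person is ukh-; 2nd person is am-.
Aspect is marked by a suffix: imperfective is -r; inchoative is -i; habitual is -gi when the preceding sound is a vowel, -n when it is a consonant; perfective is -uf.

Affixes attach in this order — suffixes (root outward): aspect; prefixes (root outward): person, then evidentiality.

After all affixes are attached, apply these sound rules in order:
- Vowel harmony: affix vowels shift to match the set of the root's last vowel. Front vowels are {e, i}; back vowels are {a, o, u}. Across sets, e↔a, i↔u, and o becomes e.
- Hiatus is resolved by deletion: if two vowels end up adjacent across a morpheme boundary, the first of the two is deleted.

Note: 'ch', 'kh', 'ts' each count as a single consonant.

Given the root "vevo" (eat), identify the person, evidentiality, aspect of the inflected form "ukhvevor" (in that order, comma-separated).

Segment: e-ukh-vevo-r.
person: ukh- → 3rd person.
evidentiality: e- → hearsay.
aspect: -r → imperfective.

3rd person, hearsay, imperfective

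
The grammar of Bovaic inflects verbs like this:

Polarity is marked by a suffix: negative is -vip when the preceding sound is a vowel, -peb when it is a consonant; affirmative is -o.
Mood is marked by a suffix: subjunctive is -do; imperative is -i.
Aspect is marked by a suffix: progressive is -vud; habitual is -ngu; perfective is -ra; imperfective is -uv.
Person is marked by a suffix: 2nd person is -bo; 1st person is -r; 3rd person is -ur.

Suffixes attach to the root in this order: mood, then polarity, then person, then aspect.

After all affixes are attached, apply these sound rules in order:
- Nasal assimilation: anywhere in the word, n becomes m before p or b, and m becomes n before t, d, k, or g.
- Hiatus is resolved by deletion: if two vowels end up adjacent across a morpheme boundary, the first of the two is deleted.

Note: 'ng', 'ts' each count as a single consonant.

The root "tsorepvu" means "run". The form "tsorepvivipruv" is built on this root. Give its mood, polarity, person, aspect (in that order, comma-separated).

imperative, negative, 1st person, imperfective

Segment: tsorepvu-i-vip-r-uv.
mood: -i → imperative.
polarity: -vip/peb → negative.
person: -r → 1st person.
aspect: -uv → imperfective.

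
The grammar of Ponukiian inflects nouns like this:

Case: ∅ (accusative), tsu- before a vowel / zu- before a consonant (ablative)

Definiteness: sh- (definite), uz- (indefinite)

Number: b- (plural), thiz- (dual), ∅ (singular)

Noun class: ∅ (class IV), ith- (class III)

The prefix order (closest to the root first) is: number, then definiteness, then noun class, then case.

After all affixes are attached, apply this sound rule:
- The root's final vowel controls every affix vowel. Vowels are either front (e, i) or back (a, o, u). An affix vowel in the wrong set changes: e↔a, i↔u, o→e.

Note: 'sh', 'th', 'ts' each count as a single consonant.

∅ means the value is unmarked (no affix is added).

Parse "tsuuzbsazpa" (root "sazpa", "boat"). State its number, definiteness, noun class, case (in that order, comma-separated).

Segment: tsu-uz-b-sazpa.
number: b- → plural.
definiteness: uz- → indefinite.
noun class: ∅ → class IV.
case: tsu/zu- → ablative.

plural, indefinite, class IV, ablative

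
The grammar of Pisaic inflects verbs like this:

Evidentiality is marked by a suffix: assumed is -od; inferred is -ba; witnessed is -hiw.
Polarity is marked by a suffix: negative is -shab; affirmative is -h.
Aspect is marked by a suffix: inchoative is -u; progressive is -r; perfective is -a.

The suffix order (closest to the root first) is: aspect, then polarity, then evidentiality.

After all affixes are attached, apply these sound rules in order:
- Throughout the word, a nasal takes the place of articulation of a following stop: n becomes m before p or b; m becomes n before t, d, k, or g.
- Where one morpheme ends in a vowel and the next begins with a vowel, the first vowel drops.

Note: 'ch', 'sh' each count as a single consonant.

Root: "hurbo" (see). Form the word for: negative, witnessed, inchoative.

hurbushabhiw

Attach aspect inchoative -u → hurbou.
Attach polarity negative -shab → hurboushab.
Attach evidentiality witnessed -hiw → hurboushabhiw.
Nasal assimilation: no change.
Apply vowel deletion: hurboushabhiw → hurbushabhiw.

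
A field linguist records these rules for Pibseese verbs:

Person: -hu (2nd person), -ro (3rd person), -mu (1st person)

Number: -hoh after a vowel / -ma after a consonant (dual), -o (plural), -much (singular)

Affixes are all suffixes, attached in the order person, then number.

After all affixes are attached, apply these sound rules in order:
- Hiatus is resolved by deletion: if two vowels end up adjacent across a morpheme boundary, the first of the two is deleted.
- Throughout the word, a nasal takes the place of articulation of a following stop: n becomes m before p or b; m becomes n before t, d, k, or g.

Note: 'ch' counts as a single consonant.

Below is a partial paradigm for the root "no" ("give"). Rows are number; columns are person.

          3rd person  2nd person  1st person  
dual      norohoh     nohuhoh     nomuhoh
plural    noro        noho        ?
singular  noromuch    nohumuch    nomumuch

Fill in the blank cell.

Attach person 1st person -mu → nomu.
Attach number plural -o → nomuo.
Apply vowel deletion: nomuo → nomo.
Nasal assimilation: no change.

nomo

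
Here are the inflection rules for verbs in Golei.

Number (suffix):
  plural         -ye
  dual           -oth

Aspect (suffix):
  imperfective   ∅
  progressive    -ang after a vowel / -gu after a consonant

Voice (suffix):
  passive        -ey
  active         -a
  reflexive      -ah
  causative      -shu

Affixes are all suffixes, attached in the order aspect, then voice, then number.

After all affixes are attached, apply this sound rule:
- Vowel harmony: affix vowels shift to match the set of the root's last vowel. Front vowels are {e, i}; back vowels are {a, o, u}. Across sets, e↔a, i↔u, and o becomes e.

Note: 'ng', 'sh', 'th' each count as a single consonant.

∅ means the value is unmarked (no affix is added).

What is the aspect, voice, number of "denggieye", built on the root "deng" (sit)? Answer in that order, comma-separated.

progressive, active, plural

Segment: deng-gu-a-ye.
aspect: -ang/gu → progressive.
voice: -a → active.
number: -ye → plural.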